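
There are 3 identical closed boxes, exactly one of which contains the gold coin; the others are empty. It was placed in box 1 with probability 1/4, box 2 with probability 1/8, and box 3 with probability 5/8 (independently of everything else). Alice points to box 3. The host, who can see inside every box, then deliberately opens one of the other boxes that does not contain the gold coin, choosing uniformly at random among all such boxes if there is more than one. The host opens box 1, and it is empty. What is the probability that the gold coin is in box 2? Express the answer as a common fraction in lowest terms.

Consider each possible location of the gold coin in turn.
If it is in box 1 (prior 1/4): the host opened box 1, so this case is ruled out; weight (1/4)·0 = 0.
If it is in box 2 (prior 1/8): the host has no choice, probability 1; weight (1/8)·1 = 1/8.
If it is in box 3 (prior 5/8): the host has 2 equally likely choices, so probability 1/2; weight (5/8)·(1/2) = 5/16.
The weights sum to 7/16.
So P(the gold coin in box 2 | the host opened box 1) = (1/8) / (7/16) = 2/7.

2/7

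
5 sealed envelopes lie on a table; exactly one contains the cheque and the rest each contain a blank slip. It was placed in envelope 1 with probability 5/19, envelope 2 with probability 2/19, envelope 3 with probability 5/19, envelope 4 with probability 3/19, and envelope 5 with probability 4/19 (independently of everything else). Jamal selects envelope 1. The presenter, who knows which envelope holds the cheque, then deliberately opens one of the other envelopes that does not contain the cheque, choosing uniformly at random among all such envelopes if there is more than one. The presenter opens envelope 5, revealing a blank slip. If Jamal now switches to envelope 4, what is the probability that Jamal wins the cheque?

Apply Bayes' rule, conditioning on where the cheque actually is.
If it is in envelope 1 (prior 5/19): the presenter has 4 equally likely choices, so probability 1/4; weight (5/19)·(1/4) = 5/76.
If it is in envelope 2 (prior 2/19): the presenter has 3 equally likely choices, so probability 1/3; weight (2/19)·(1/3) = 2/57.
If it is in envelope 3 (prior 5/19): the presenter has 3 equally likely choices, so probability 1/3; weight (5/19)·(1/3) = 5/57.
If it is in envelope 4 (prior 3/19): the presenter has 3 equally likely choices, so probability 1/3; weight (3/19)·(1/3) = 1/19.
If it is in envelope 5 (prior 4/19): the presenter opened envelope 5, so this case is ruled out; weight (4/19)·0 = 0.
The weights sum to 55/228.
So P(the cheque in envelope 4 | the presenter opened envelope 5) = (1/19) / (55/228) = 12/55.

12/55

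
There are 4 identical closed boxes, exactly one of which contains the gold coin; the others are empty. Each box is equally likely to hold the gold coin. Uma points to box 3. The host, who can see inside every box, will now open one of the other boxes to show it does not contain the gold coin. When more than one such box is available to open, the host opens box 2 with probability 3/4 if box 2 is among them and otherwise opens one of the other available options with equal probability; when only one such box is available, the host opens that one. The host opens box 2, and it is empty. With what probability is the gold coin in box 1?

1/3

Consider each possible location of the gold coin in turn.
If it is in any of boxes 1, 3, and 4 (prior 1/4 each): box 2 is available, opened with probability 3/4; weight (1/4)·(3/4) = 3/16 each.
If it is in box 2 (prior 1/4): the host opened box 2, so this case is ruled out; weight (1/4)·0 = 0.
The weights sum to 9/16.
So P(the gold coin in box 1 | the host opened box 2) = (3/16) / (9/16) = 1/3.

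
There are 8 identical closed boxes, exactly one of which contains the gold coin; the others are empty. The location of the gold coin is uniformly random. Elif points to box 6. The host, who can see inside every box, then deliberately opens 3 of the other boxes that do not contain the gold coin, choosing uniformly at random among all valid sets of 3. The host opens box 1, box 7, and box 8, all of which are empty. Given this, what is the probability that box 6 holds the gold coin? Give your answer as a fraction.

1/8

Apply Bayes' rule, conditioning on where the gold coin actually is.
If it is in any of boxes 1, 7, and 8 (prior 1/8 each): that box was opened and seen not to hold the prize — ruled out; weight (1/8)·0 = 0 each.
If it is in any of boxes 2, 3, 4, and 5 (prior 1/8 each): the host has 20 equally likely choices, so probability 1/20; weight (1/8)·(1/20) = 1/160 each.
If it is in box 6 (prior 1/8): the host has 35 equally likely choices, so probability 1/35; weight (1/8)·(1/35) = 1/280.
The weights sum to 1/35.
So P(the gold coin in box 6 | the host opened box 1, box 7, and box 8) = (1/280) / (1/35) = 1/8.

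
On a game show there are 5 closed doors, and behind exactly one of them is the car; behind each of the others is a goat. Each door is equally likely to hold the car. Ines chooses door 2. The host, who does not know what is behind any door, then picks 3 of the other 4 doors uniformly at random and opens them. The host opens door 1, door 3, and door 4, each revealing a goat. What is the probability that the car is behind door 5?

1/2

Because the host chose which doors to open without knowing where the car is, the choice is independent of the prize location. Learning that none of the 3 opened doors holds the car simply rules out those 3 locations and leaves the remaining 2 doors still equally likely by symmetry.
So P(the car behind door 5) = 1/2.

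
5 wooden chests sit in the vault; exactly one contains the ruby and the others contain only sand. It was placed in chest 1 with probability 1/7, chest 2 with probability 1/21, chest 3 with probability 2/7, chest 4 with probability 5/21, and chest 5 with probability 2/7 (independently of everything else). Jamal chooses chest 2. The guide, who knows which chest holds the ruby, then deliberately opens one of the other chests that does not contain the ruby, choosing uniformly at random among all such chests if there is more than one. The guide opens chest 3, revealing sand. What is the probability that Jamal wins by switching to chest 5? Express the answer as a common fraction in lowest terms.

Apply Bayes' rule, conditioning on where the ruby actually is.
If it is in chest 1 (prior 1/7): the guide has 3 equally likely choices, so probability 1/3; weight (1/7)·(1/3) = 1/21.
If it is in chest 2 (prior 1/21): the guide has 4 equally likely choices, so probability 1/4; weight (1/21)·(1/4) = 1/84.
If it is in chest 3 (prior 2/7): the guide opened chest 3, so this case is ruled out; weight (2/7)·0 = 0.
If it is in chest 4 (prior 5/21): the guide has 3 equally likely choices, so probability 1/3; weight (5/21)·(1/3) = 5/63.
If it is in chest 5 (prior 2/7): the guide has 3 equally likely choices, so probability 1/3; weight (2/7)·(1/3) = 2/21.
The weights sum to 59/252.
So P(the ruby in chest 5 | the guide opened chest 3) = (2/21) / (59/252) = 24/59.

24/59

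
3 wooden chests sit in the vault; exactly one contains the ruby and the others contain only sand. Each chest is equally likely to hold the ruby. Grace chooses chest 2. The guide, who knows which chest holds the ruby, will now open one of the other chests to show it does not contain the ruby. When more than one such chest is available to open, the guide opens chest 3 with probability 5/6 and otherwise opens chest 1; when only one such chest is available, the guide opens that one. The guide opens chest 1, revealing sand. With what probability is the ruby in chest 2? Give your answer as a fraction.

Consider each possible location of the ruby in turn.
If it is in chest 1 (prior 1/3): the guide opened chest 1, so this case is ruled out; weight (1/3)·0 = 0.
If it is in chest 2 (prior 1/3): chest 3 is available but not opened, probability 1/6; weight (1/3)·(1/6) = 1/18.
If it is in chest 3 (prior 1/3): only chest 1 is available, probability 1; weight (1/3)·1 = 1/3.
The weights sum to 7/18.
So P(the ruby in chest 2 | the guide opened chest 1) = (1/18) / (7/18) = 1/7.

1/7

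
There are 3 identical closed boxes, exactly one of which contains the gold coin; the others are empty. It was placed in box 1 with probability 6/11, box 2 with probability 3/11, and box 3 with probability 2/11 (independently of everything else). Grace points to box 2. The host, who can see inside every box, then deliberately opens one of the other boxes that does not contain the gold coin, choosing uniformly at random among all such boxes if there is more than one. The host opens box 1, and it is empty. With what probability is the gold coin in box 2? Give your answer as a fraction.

3/7

Apply Bayes' rule, conditioning on where the gold coin actually is.
If it is in box 1 (prior 6/11): the host opened box 1, so this case is ruled out; weight (6/11)·0 = 0.
If it is in box 2 (prior 3/11): the host has 2 equally likely choices, so probability 1/2; weight (3/11)·(1/2) = 3/22.
If it is in box 3 (prior 2/11): the host has no choice, probability 1; weight (2/11)·1 = 2/11.
The weights sum to 7/22.
So P(the gold coin in box 2 | the host opened box 1) = (3/22) / (7/22) = 3/7.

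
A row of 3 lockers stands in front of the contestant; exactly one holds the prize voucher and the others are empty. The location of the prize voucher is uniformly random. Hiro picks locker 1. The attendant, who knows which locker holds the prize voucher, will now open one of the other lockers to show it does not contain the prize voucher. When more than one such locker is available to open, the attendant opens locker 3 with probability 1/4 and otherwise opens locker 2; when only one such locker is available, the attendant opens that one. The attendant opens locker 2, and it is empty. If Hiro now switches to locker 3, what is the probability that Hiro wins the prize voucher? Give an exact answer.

4/7

Apply Bayes' rule, conditioning on where the prize voucher actually is.
If it is in locker 1 (prior 1/3): locker 3 is available but not opened, probability 3/4; weight (1/3)·(3/4) = 1/4.
If it is in locker 2 (prior 1/3): the attendant opened locker 2, so this case is ruled out; weight (1/3)·0 = 0.
If it is in locker 3 (prior 1/3): only locker 2 is available, probability 1; weight (1/3)·1 = 1/3.
The weights sum to 7/12.
So P(the prize voucher in locker 3 | the attendant opened locker 2) = (1/3) / (7/12) = 4/7.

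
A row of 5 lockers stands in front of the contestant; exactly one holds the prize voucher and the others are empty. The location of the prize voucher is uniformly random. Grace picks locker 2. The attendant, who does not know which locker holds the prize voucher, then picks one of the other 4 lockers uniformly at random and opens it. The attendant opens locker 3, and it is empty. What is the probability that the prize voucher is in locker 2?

1/4

Apply Bayes' rule, conditioning on where the prize voucher actually is.
If it is in any of lockers 1, 2, 4, and 5 (prior 1/5 each): the attendant picks locker 3 with probability 1/4 regardless, and it is not the prize; weight (1/5)·(1/4) = 1/20 each.
If it is in locker 3 (prior 1/5): the attendant opened locker 3, so this case is ruled out; weight (1/5)·0 = 0.
The weights sum to 1/5.
So P(the prize voucher in locker 2 | the attendant opened locker 3) = (1/20) / (1/5) = 1/4.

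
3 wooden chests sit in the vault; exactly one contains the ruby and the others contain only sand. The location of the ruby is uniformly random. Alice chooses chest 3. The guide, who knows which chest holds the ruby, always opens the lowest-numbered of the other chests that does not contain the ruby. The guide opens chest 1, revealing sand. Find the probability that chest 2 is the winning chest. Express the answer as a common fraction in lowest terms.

1/2

Apply Bayes' rule, conditioning on where the ruby actually is.
If it is in chest 1 (prior 1/3): the guide opened chest 1, so this case is ruled out; weight (1/3)·0 = 0.
If it is in either of chests 2 and 3 (prior 1/3 each): chest 1 is the lowest-numbered option available, probability 1; weight (1/3)·1 = 1/3 each.
The weights sum to 2/3.
So P(the ruby in chest 2 | the guide opened chest 1) = (1/3) / (2/3) = 1/2.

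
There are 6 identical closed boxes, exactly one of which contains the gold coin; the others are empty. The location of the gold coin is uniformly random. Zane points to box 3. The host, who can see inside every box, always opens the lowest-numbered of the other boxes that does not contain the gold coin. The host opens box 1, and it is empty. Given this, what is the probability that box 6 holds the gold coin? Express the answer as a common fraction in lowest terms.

Apply Bayes' rule, conditioning on where the gold coin actually is.
If it is in box 1 (prior 1/6): the host opened box 1, so this case is ruled out; weight (1/6)·0 = 0.
If it is in any of boxes 2, 3, 4, 5, and 6 (prior 1/6 each): box 1 is the lowest-numbered option available, probability 1; weight (1/6)·1 = 1/6 each.
The weights sum to 5/6.
So P(the gold coin in box 6 | the host opened box 1) = (1/6) / (5/6) = 1/5.

1/5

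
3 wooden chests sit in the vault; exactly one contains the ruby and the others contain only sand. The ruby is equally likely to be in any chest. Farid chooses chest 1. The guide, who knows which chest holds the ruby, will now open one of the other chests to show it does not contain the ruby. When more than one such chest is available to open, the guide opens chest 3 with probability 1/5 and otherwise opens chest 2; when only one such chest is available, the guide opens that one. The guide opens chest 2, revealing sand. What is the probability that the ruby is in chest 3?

Consider each possible location of the ruby in turn.
If it is in chest 1 (prior 1/3): chest 3 is available but not opened, probability 4/5; weight (1/3)·(4/5) = 4/15.
If it is in chest 2 (prior 1/3): the guide opened chest 2, so this case is ruled out; weight (1/3)·0 = 0.
If it is in chest 3 (prior 1/3): only chest 2 is available, probability 1; weight (1/3)·1 = 1/3.
The weights sum to 3/5.
So P(the ruby in chest 3 | the guide opened chest 2) = (1/3) / (3/5) = 5/9.

5/9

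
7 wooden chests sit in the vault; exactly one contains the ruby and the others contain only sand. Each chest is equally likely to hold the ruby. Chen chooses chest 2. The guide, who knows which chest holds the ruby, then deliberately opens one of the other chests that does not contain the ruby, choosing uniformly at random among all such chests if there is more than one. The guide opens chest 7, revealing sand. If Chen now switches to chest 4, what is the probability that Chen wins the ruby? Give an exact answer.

Apply Bayes' rule, conditioning on where the ruby actually is.
If it is in any of chests 1, 3, 4, 5, and 6 (prior 1/7 each): the guide has 5 equally likely choices, so probability 1/5; weight (1/7)·(1/5) = 1/35 each.
If it is in chest 2 (prior 1/7): the guide has 6 equally likely choices, so probability 1/6; weight (1/7)·(1/6) = 1/42.
If it is in chest 7 (prior 1/7): the guide opened chest 7, so this case is ruled out; weight (1/7)·0 = 0.
The weights sum to 1/6.
So P(the ruby in chest 4 | the guide opened chest 7) = (1/35) / (1/6) = 6/35.

6/35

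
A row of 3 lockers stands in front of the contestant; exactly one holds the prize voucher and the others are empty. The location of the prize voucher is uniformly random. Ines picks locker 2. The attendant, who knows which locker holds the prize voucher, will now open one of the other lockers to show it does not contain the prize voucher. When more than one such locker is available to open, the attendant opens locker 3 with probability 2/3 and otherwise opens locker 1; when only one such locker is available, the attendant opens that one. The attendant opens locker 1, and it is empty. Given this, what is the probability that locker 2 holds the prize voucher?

Apply Bayes' rule, conditioning on where the prize voucher actually is.
If it is in locker 1 (prior 1/3): the attendant opened locker 1, so this case is ruled out; weight (1/3)·0 = 0.
If it is in locker 2 (prior 1/3): locker 3 is available but not opened, probability 1/3; weight (1/3)·(1/3) = 1/9.
If it is in locker 3 (prior 1/3): only locker 1 is available, probability 1; weight (1/3)·1 = 1/3.
The weights sum to 4/9.
So P(the prize voucher in locker 2 | the attendant opened locker 1) = (1/9) / (4/9) = 1/4.

1/4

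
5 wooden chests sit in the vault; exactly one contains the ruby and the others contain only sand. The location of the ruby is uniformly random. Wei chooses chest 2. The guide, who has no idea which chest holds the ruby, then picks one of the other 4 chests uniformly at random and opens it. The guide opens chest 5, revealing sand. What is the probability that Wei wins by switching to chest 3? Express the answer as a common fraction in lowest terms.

1/4

Apply Bayes' rule, conditioning on where the ruby actually is.
If it is in any of chests 1, 2, 3, and 4 (prior 1/5 each): the guide picks chest 5 with probability 1/4 regardless, and it is not the prize; weight (1/5)·(1/4) = 1/20 each.
If it is in chest 5 (prior 1/5): the guide opened chest 5, so this case is ruled out; weight (1/5)·0 = 0.
The weights sum to 1/5.
So P(the ruby in chest 3 | the guide opened chest 5) = (1/20) / (1/5) = 1/4.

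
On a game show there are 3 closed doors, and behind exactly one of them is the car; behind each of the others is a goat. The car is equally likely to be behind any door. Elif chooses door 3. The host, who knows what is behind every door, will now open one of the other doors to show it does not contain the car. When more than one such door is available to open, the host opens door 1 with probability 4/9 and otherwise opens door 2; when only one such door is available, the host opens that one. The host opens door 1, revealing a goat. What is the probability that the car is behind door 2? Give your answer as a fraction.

Condition on the true location of the car.
If it is behind door 1 (prior 1/3): the host opened door 1, so this case is ruled out; weight (1/3)·0 = 0.
If it is behind door 2 (prior 1/3): only door 1 is available, probability 1; weight (1/3)·1 = 1/3.
If it is behind door 3 (prior 1/3): door 1 is available, opened with probability 4/9; weight (1/3)·(4/9) = 4/27.
The weights sum to 13/27.
So P(the car behind door 2 | the host opened door 1) = (1/3) / (13/27) = 9/13.

9/13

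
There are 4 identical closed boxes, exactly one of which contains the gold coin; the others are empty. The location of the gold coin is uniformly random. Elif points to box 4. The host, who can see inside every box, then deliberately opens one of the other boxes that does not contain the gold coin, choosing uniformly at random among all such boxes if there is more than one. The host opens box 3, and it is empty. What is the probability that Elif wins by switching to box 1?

Condition on the true location of the gold coin.
If it is in either of boxes 1 and 2 (prior 1/4 each): the host has 2 equally likely choices, so probability 1/2; weight (1/4)·(1/2) = 1/8 each.
If it is in box 3 (prior 1/4): the host opened box 3, so this case is ruled out; weight (1/4)·0 = 0.
If it is in box 4 (prior 1/4): the host has 3 equally likely choices, so probability 1/3; weight (1/4)·(1/3) = 1/12.
The weights sum to 1/3.
So P(the gold coin in box 1 | the host opened box 3) = (1/8) / (1/3) = 3/8.

3/8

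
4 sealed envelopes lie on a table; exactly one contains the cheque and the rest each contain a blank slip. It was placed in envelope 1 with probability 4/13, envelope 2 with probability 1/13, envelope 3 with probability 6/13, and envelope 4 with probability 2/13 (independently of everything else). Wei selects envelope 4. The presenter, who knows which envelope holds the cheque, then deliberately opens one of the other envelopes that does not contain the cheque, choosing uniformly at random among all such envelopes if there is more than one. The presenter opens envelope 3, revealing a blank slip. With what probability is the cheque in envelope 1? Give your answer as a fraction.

Condition on the true location of the cheque.
If it is in envelope 1 (prior 4/13): the presenter has 2 equally likely choices, so probability 1/2; weight (4/13)·(1/2) = 2/13.
If it is in envelope 2 (prior 1/13): the presenter has 2 equally likely choices, so probability 1/2; weight (1/13)·(1/2) = 1/26.
If it is in envelope 3 (prior 6/13): the presenter opened envelope 3, so this case is ruled out; weight (6/13)·0 = 0.
If it is in envelope 4 (prior 2/13): the presenter has 3 equally likely choices, so probability 1/3; weight (2/13)·(1/3) = 2/39.
The weights sum to 19/78.
So P(the cheque in envelope 1 | the presenter opened envelope 3) = (2/13) / (19/78) = 12/19.

12/19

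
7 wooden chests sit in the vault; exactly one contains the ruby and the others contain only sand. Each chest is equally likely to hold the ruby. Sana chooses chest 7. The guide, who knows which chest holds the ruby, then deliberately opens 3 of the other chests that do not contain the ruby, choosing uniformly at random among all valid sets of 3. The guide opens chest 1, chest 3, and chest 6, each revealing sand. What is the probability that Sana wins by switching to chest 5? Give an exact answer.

2/7

Condition on the true location of the ruby.
If it is in any of chests 1, 3, and 6 (prior 1/7 each): that chest was opened and seen not to hold the prize — ruled out; weight (1/7)·0 = 0 each.
If it is in any of chests 2, 4, and 5 (prior 1/7 each): the guide has 10 equally likely choices, so probability 1/10; weight (1/7)·(1/10) = 1/70 each.
If it is in chest 7 (prior 1/7): the guide has 20 equally likely choices, so probability 1/20; weight (1/7)·(1/20) = 1/140.
The weights sum to 1/20.
So P(the ruby in chest 5 | the guide opened chest 1, chest 3, and chest 6) = (1/70) / (1/20) = 2/7.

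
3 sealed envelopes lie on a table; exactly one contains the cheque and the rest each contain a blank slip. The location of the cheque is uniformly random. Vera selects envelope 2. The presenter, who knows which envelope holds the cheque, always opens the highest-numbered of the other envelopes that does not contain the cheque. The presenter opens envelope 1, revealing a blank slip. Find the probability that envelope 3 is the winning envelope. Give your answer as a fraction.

Condition on the true location of the cheque.
If it is in envelope 1 (prior 1/3): the presenter opened envelope 1, so this case is ruled out; weight (1/3)·0 = 0.
If it is in envelope 2 (prior 1/3): the presenter would have opened envelope 3 instead, probability 0; weight (1/3)·0 = 0.
If it is in envelope 3 (prior 1/3): envelope 1 is the highest-numbered option available, probability 1; weight (1/3)·1 = 1/3.
The weights sum to 1/3.
So P(the cheque in envelope 3 | the presenter opened envelope 1) = (1/3) / (1/3) = 1.

1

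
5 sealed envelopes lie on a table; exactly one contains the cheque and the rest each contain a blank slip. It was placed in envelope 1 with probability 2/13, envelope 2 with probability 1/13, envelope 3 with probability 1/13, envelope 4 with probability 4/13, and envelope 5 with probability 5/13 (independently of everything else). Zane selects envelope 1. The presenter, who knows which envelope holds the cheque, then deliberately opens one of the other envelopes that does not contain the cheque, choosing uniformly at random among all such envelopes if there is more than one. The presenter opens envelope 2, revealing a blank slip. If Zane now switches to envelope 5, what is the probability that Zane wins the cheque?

Condition on the true location of the cheque.
If it is in envelope 1 (prior 2/13): the presenter has 4 equally likely choices, so probability 1/4; weight (2/13)·(1/4) = 1/26.
If it is in envelope 2 (prior 1/13): the presenter opened envelope 2, so this case is ruled out; weight (1/13)·0 = 0.
If it is in envelope 3 (prior 1/13): the presenter has 3 equally likely choices, so probability 1/3; weight (1/13)·(1/3) = 1/39.
If it is in envelope 4 (prior 4/13): the presenter has 3 equally likely choices, so probability 1/3; weight (4/13)·(1/3) = 4/39.
If it is in envelope 5 (prior 5/13): the presenter has 3 equally likely choices, so probability 1/3; weight (5/13)·(1/3) = 5/39.
The weights sum to 23/78.
So P(the cheque in envelope 5 | the presenter opened envelope 2) = (5/39) / (23/78) = 10/23.

10/23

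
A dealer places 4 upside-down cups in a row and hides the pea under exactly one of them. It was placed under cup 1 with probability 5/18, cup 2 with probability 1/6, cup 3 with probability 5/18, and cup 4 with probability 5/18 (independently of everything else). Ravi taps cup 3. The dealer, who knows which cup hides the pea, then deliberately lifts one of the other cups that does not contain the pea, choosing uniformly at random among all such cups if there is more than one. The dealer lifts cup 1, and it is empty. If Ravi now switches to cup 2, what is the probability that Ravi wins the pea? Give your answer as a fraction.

9/34

Apply Bayes' rule, conditioning on where the pea actually is.
If it is under cup 1 (prior 5/18): the dealer opened cup 1, so this case is ruled out; weight (5/18)·0 = 0.
If it is under cup 2 (prior 1/6): the dealer has 2 equally likely choices, so probability 1/2; weight (1/6)·(1/2) = 1/12.
If it is under cup 3 (prior 5/18): the dealer has 3 equally likely choices, so probability 1/3; weight (5/18)·(1/3) = 5/54.
If it is under cup 4 (prior 5/18): the dealer has 2 equally likely choices, so probability 1/2; weight (5/18)·(1/2) = 5/36.
The weights sum to 17/54.
So P(the pea under cup 2 | the dealer opened cup 1) = (1/12) / (17/54) = 9/34.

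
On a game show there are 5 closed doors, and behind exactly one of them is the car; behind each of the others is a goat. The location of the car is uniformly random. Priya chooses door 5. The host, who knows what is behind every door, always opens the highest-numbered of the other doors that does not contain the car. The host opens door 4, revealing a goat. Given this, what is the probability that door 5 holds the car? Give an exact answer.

Consider each possible location of the car in turn.
If it is behind any of doors 1, 2, 3, and 5 (prior 1/5 each): door 4 is the highest-numbered option available, probability 1; weight (1/5)·1 = 1/5 each.
If it is behind door 4 (prior 1/5): the host opened door 4, so this case is ruled out; weight (1/5)·0 = 0.
The weights sum to 4/5.
So P(the car behind door 5 | the host opened door 4) = (1/5) / (4/5) = 1/4.

1/4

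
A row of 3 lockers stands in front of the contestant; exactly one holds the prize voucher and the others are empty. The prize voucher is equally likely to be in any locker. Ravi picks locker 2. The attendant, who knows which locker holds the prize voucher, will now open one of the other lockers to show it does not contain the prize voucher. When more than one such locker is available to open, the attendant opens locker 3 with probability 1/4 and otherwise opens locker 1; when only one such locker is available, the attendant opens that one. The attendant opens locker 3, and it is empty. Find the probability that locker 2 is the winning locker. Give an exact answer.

Condition on the true location of the prize voucher.
If it is in locker 1 (prior 1/3): only locker 3 is available, probability 1; weight (1/3)·1 = 1/3.
If it is in locker 2 (prior 1/3): locker 3 is available, opened with probability 1/4; weight (1/3)·(1/4) = 1/12.
If it is in locker 3 (prior 1/3): the attendant opened locker 3, so this case is ruled out; weight (1/3)·0 = 0.
The weights sum to 5/12.
So P(the prize voucher in locker 2 | the attendant opened locker 3) = (1/12) / (5/12) = 1/5.

1/5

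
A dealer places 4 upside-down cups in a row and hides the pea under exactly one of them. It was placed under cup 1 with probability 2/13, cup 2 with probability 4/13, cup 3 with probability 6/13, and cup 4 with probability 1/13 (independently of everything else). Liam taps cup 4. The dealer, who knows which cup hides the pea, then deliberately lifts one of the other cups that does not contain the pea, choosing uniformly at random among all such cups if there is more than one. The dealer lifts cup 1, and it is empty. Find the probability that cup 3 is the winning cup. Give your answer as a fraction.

Consider each possible location of the pea in turn.
If it is under cup 1 (prior 2/13): the dealer opened cup 1, so this case is ruled out; weight (2/13)·0 = 0.
If it is under cup 2 (prior 4/13): the dealer has 2 equally likely choices, so probability 1/2; weight (4/13)·(1/2) = 2/13.
If it is under cup 3 (prior 6/13): the dealer has 2 equally likely choices, so probability 1/2; weight (6/13)·(1/2) = 3/13.
If it is under cup 4 (prior 1/13): the dealer has 3 equally likely choices, so probability 1/3; weight (1/13)·(1/3) = 1/39.
The weights sum to 16/39.
So P(the pea under cup 3 | the dealer opened cup 1) = (3/13) / (16/39) = 9/16.

9/16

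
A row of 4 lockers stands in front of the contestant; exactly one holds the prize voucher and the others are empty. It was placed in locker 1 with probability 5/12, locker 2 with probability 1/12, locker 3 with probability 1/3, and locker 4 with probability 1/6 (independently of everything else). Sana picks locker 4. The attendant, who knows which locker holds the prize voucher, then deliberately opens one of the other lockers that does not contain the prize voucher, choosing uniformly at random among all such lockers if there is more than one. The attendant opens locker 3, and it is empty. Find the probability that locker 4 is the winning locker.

Apply Bayes' rule, conditioning on where the prize voucher actually is.
If it is in locker 1 (prior 5/12): the attendant has 2 equally likely choices, so probability 1/2; weight (5/12)·(1/2) = 5/24.
If it is in locker 2 (prior 1/12): the attendant has 2 equally likely choices, so probability 1/2; weight (1/12)·(1/2) = 1/24.
If it is in locker 3 (prior 1/3): the attendant opened locker 3, so this case is ruled out; weight (1/3)·0 = 0.
If it is in locker 4 (prior 1/6): the attendant has 3 equally likely choices, so probability 1/3; weight (1/6)·(1/3) = 1/18.
The weights sum to 11/36.
So P(the prize voucher in locker 4 | the attendant opened locker 3) = (1/18) / (11/36) = 2/11.

2/11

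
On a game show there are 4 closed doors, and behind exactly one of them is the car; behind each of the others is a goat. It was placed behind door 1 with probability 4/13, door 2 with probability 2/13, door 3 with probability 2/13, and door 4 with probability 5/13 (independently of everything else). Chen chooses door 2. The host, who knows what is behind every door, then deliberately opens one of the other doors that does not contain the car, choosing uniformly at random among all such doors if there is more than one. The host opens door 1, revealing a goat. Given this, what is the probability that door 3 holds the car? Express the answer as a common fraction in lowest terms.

6/25

Condition on the true location of the car.
If it is behind door 1 (prior 4/13): the host opened door 1, so this case is ruled out; weight (4/13)·0 = 0.
If it is behind door 2 (prior 2/13): the host has 3 equally likely choices, so probability 1/3; weight (2/13)·(1/3) = 2/39.
If it is behind door 3 (prior 2/13): the host has 2 equally likely choices, so probability 1/2; weight (2/13)·(1/2) = 1/13.
If it is behind door 4 (prior 5/13): the host has 2 equally likely choices, so probability 1/2; weight (5/13)·(1/2) = 5/26.
The weights sum to 25/78.
So P(the car behind door 3 | the host opened door 1) = (1/13) / (25/78) = 6/25.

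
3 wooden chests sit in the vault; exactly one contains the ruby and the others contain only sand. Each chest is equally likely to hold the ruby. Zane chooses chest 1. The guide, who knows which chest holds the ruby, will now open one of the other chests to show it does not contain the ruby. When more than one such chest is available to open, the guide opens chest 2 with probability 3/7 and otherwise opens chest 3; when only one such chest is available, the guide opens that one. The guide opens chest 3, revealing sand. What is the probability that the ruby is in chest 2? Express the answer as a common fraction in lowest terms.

Apply Bayes' rule, conditioning on where the ruby actually is.
If it is in chest 1 (prior 1/3): chest 2 is available but not opened, probability 4/7; weight (1/3)·(4/7) = 4/21.
If it is in chest 2 (prior 1/3): only chest 3 is available, probability 1; weight (1/3)·1 = 1/3.
If it is in chest 3 (prior 1/3): the guide opened chest 3, so this case is ruled out; weight (1/3)·0 = 0.
The weights sum to 11/21.
So P(the ruby in chest 2 | the guide opened chest 3) = (1/3) / (11/21) = 7/11.

7/11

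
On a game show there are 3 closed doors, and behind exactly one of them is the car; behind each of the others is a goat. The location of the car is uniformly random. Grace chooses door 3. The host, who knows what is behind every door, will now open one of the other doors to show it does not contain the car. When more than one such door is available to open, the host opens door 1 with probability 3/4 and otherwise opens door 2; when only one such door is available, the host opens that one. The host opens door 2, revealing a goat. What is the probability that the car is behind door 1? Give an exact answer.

Consider each possible location of the car in turn.
If it is behind door 1 (prior 1/3): only door 2 is available, probability 1; weight (1/3)·1 = 1/3.
If it is behind door 2 (prior 1/3): the host opened door 2, so this case is ruled out; weight (1/3)·0 = 0.
If it is behind door 3 (prior 1/3): door 1 is available but not opened, probability 1/4; weight (1/3)·(1/4) = 1/12.
The weights sum to 5/12.
So P(the car behind door 1 | the host opened door 2) = (1/3) / (5/12) = 4/5.

4/5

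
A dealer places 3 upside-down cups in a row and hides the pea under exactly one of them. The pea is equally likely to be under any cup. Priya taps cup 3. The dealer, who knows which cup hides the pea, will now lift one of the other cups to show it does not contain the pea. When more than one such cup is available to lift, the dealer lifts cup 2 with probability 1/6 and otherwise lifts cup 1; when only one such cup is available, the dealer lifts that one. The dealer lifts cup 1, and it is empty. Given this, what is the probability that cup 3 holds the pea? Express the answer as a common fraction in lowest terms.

5/11

Condition on the true location of the pea.
If it is under cup 1 (prior 1/3): the dealer opened cup 1, so this case is ruled out; weight (1/3)·0 = 0.
If it is under cup 2 (prior 1/3): only cup 1 is available, probability 1; weight (1/3)·1 = 1/3.
If it is under cup 3 (prior 1/3): cup 2 is available but not opened, probability 5/6; weight (1/3)·(5/6) = 5/18.
The weights sum to 11/18.
So P(the pea under cup 3 | the dealer opened cup 1) = (5/18) / (11/18) = 5/11.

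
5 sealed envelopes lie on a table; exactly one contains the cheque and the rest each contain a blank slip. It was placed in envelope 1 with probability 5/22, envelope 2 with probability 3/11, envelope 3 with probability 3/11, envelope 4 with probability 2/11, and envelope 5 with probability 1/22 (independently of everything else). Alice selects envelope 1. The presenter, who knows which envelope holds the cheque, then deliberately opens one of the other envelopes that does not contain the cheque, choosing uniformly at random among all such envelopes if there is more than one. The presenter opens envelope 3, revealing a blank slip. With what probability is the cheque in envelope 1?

15/59

Consider each possible location of the cheque in turn.
If it is in envelope 1 (prior 5/22): the presenter has 4 equally likely choices, so probability 1/4; weight (5/22)·(1/4) = 5/88.
If it is in envelope 2 (prior 3/11): the presenter has 3 equally likely choices, so probability 1/3; weight (3/11)·(1/3) = 1/11.
If it is in envelope 3 (prior 3/11): the presenter opened envelope 3, so this case is ruled out; weight (3/11)·0 = 0.
If it is in envelope 4 (prior 2/11): the presenter has 3 equally likely choices, so probability 1/3; weight (2/11)·(1/3) = 2/33.
If it is in envelope 5 (prior 1/22): the presenter has 3 equally likely choices, so probability 1/3; weight (1/22)·(1/3) = 1/66.
The weights sum to 59/264.
So P(the cheque in envelope 1 | the presenter opened envelope 3) = (5/88) / (59/264) = 15/59.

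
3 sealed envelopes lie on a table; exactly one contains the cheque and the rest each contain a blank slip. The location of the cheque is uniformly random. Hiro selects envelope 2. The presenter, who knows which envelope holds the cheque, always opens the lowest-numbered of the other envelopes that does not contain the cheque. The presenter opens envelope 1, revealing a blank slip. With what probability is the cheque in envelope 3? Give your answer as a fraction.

1/2

Condition on the true location of the cheque.
If it is in envelope 1 (prior 1/3): the presenter opened envelope 1, so this case is ruled out; weight (1/3)·0 = 0.
If it is in either of envelopes 2 and 3 (prior 1/3 each): envelope 1 is the lowest-numbered option available, probability 1; weight (1/3)·1 = 1/3 each.
The weights sum to 2/3.
So P(the cheque in envelope 3 | the presenter opened envelope 1) = (1/3) / (2/3) = 1/2.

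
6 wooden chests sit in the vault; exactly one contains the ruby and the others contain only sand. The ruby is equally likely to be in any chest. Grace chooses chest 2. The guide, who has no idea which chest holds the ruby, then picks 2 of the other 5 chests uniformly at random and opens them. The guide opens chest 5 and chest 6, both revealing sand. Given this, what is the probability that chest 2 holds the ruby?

Condition on the true location of the ruby.
If it is in any of chests 1, 2, 3, and 4 (prior 1/6 each): the guide picks exactly this set with probability 1/10 regardless, and none is the prize; weight (1/6)·(1/10) = 1/60 each.
If it is in either of chests 5 and 6 (prior 1/6 each): that chest was opened and seen not to hold the prize — ruled out; weight (1/6)·0 = 0 each.
The weights sum to 1/15.
So P(the ruby in chest 2 | the guide opened chest 5 and chest 6) = (1/60) / (1/15) = 1/4.

1/4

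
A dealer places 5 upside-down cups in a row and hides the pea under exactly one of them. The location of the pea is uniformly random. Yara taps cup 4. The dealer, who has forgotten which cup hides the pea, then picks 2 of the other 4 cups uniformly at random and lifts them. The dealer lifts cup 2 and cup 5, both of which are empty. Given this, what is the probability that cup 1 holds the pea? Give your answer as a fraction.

1/3

Apply Bayes' rule, conditioning on where the pea actually is.
If it is under any of cups 1, 3, and 4 (prior 1/5 each): the dealer picks exactly this set with probability 1/6 regardless, and none is the prize; weight (1/5)·(1/6) = 1/30 each.
If it is under either of cups 2 and 5 (prior 1/5 each): that cup was opened and seen not to hold the prize — ruled out; weight (1/5)·0 = 0 each.
The weights sum to 1/10.
So P(the pea under cup 1 | the dealer opened cup 2 and cup 5) = (1/30) / (1/10) = 1/3.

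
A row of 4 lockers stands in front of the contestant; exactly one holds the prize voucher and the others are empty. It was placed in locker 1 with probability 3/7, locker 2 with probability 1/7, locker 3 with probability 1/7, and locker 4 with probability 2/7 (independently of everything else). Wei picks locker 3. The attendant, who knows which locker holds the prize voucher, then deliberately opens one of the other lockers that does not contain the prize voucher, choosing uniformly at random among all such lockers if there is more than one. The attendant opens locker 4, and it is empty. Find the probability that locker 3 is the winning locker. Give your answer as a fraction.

Condition on the true location of the prize voucher.
If it is in locker 1 (prior 3/7): the attendant has 2 equally likely choices, so probability 1/2; weight (3/7)·(1/2) = 3/14.
If it is in locker 2 (prior 1/7): the attendant has 2 equally likely choices, so probability 1/2; weight (1/7)·(1/2) = 1/14.
If it is in locker 3 (prior 1/7): the attendant has 3 equally likely choices, so probability 1/3; weight (1/7)·(1/3) = 1/21.
If it is in locker 4 (prior 2/7): the attendant opened locker 4, so this case is ruled out; weight (2/7)·0 = 0.
The weights sum to 1/3.
So P(the prize voucher in locker 3 | the attendant opened locker 4) = (1/21) / (1/3) = 1/7.

1/7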